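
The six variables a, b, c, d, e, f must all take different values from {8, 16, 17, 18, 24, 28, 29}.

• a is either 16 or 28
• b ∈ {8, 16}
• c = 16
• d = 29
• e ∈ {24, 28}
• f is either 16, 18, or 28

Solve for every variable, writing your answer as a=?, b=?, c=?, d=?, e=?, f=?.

c's domain is down to {16}, so c = 16. Strike 16 from a, b, f.
d has just one choice, so d = 29.
a must be 28 (only option left). Eliminate 28 elsewhere: e, f.
b must be 8 (only option left).
e's domain is down to {24}, so e = 24.
f's domain is down to {18}, so f = 18.

a=28, b=8, c=16, d=29, e=24, f=18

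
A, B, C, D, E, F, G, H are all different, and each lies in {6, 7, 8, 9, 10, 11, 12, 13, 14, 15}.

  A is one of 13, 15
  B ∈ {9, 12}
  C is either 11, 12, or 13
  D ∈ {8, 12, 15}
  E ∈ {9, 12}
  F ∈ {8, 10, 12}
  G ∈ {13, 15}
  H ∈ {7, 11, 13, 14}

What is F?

A and G between them cover only {13, 15} — a naked pair. Remove those values from C, D, H.
B and E share exactly the 2 values {9, 12}; by pigeonhole those values go to them, so strike 9, 12 from C, D, F.
That leaves C = 11. Strike 11 from H.
That leaves D = 8. Eliminate 8 elsewhere: F.
So F = 10.

10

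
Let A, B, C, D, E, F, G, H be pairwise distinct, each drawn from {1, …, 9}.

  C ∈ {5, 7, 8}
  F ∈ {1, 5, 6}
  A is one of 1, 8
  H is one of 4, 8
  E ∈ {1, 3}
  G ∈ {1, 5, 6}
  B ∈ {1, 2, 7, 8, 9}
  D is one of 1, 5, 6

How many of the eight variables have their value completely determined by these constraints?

4

D, F, G between them cover only {1, 5, 6} — a naked triple. Remove those values from A, B, C, E.
A has just one choice, so A = 8. So B, C, H can't be 8.
C's domain is down to {7}, so C = 7. Remove 7 from B.
E must be 3 (only option left).
H must be 4 (only option left).
Determined: A=8, C=7, E=3, H=4. The other variables each still have more than one consistent value. That makes 4.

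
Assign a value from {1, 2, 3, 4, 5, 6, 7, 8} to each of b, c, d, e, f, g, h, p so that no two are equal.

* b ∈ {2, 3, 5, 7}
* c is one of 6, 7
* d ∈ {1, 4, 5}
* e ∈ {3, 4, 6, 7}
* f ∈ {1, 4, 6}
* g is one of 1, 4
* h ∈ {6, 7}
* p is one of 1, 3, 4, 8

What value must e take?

3

The 8 variables draw from only 8 values {1, 2, 3, 4, 5, 6, 7, 8}, so each is used; only b can be 2, hence b = 2.
The 7 still-open variables draw from only 7 values {1, 3, 4, 5, 6, 7, 8}, so each is used; only d can be 5, hence d = 5.
The 6 still-open variables together cover exactly {1, 3, 4, 6, 7, 8} — 6 values for 6 variables — and 8 appears only in p's list, so p = 8.
The 5 still-open variables draw from only 5 values {1, 3, 4, 6, 7}, so each is used; only e can be 3, hence e = 3.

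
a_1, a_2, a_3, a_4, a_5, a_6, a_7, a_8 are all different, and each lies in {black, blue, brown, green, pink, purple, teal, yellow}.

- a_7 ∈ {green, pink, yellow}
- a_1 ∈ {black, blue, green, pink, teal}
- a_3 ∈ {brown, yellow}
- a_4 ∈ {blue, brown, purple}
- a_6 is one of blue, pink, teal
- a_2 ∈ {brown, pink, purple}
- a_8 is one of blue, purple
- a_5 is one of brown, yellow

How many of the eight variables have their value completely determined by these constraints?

4

Among the 8 variables, black fits only a_1 (and all 8 values in {black, blue, brown, green, pink, purple, teal, yellow} must be used), so a_1 = black.
Among the 7 still-open variables, green fits only a_7 (and all 7 values in {blue, brown, green, pink, purple, teal, yellow} must be used), so a_7 = green.
Among the 6 still-open variables, teal fits only a_6 (and all 6 values in {blue, brown, pink, purple, teal, yellow} must be used), so a_6 = teal.
The 5 still-open variables draw from only 5 values {blue, brown, pink, purple, yellow}, so each is used; only a_2 can be pink, hence a_2 = pink.
a_3 and a_5 share exactly the 2 values {brown, yellow}; by pigeonhole those values go to them, so strike brown, yellow from a_4.
Determined: a_1=black, a_2=pink, a_6=teal, a_7=green. The other variables each still have more than one consistent value. That makes 4.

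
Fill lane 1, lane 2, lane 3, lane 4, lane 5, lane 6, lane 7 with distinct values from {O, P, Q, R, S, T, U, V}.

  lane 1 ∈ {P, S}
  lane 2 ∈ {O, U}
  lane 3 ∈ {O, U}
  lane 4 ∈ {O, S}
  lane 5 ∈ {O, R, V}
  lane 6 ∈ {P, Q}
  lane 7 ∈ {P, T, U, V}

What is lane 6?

Q

The 2 variables lane 2 and lane 3 are confined to {O, U}, which locks those values in; drop them from lane 4, lane 5, lane 7.
That leaves lane 4 = S. Remove S from lane 1.
That leaves lane 1 = P. Eliminate P elsewhere: lane 6, lane 7.
So lane 6 = Q.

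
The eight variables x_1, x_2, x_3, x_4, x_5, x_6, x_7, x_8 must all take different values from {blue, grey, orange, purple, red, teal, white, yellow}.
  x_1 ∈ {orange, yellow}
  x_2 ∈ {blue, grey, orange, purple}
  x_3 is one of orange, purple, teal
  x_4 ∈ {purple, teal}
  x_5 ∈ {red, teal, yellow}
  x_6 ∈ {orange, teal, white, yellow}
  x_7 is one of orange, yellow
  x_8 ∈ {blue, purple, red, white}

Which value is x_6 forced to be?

white

The 8 variables draw from only 8 values {blue, grey, orange, purple, red, teal, white, yellow}, so each is used; only x_2 can be grey, hence x_2 = grey.
Among the 7 still-open variables, blue fits only x_8 (and all 7 values in {blue, orange, purple, red, teal, white, yellow} must be used), so x_8 = blue.
The 6 still-open variables together cover exactly {orange, purple, red, teal, white, yellow} — 6 values for 6 variables — and red appears only in x_5's list, so x_5 = red.
The 5 still-open variables draw from only 5 values {orange, purple, teal, white, yellow}, so each is used; only x_6 can be white, hence x_6 = white.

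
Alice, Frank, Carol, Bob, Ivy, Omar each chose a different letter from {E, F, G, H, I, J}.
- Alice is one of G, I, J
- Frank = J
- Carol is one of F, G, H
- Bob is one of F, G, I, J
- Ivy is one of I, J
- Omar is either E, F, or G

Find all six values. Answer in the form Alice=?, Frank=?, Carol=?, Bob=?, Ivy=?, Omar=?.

Frank must be J (only option left). Remove J from Alice, Bob, Ivy.
Ivy's domain is down to {I}, so Ivy = I. Eliminate I elsewhere: Alice, Bob.
Alice's domain is down to {G}, so Alice = G. Eliminate G elsewhere: Carol, Bob, Omar.
Bob's domain is down to {F}, so Bob = F. Remove F from Carol, Omar.
Omar must be E (only option left).
That leaves Carol = H.

Alice=G, Frank=J, Carol=H, Bob=F, Ivy=I, Omar=E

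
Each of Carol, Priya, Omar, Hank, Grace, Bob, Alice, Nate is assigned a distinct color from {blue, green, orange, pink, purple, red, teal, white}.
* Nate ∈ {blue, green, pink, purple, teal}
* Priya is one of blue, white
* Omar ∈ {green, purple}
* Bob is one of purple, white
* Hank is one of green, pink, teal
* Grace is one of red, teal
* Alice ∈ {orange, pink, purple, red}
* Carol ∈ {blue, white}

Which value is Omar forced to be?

green

The 8 variables together cover exactly {blue, green, orange, pink, purple, red, teal, white} — 8 values for 8 variables — and orange appears only in Alice's list, so Alice = orange.
Among the 7 still-open variables, red fits only Grace (and all 7 values in {blue, green, pink, purple, red, teal, white} must be used), so Grace = red.
Carol and Priya between them cover only {blue, white} — a naked pair. Remove those values from Bob, Nate.
Bob's domain is down to {purple}, so Bob = purple. Strike purple from Omar, Nate.
So Omar = green.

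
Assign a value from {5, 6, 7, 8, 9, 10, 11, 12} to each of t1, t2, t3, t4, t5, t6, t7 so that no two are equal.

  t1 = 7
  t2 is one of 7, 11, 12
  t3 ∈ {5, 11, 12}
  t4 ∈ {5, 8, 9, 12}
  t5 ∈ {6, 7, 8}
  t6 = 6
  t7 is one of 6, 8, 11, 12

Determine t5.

8

t1 has just one choice, so t1 = 7. Eliminate 7 elsewhere: t2, t5.
That leaves t6 = 6. So t5, t7 can't be 6.
So t5 = 8.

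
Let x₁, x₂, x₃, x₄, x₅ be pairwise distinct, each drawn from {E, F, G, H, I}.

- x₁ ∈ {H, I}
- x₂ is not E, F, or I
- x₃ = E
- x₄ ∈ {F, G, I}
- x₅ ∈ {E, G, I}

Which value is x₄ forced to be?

F

x₃ has just one choice, so x₃ = E. Eliminate E elsewhere: x₅.
Among the 4 still-open variables, F fits only x₄ (and all 4 values in {F, G, H, I} must be used), so x₄ = F.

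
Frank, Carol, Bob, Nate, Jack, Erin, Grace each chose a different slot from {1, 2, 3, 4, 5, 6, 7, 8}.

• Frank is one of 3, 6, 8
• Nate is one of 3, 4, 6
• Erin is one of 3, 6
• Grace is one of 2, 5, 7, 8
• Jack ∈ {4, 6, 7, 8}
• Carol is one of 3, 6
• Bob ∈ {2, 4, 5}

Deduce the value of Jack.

Carol and Erin between them cover only {3, 6} — a naked pair. Remove those values from Frank, Nate, Jack.
Frank's domain is down to {8}, so Frank = 8. Remove 8 from Jack, Grace.
Nate's domain is down to {4}, so Nate = 4. Eliminate 4 elsewhere: Bob, Jack.
So Jack = 7.

7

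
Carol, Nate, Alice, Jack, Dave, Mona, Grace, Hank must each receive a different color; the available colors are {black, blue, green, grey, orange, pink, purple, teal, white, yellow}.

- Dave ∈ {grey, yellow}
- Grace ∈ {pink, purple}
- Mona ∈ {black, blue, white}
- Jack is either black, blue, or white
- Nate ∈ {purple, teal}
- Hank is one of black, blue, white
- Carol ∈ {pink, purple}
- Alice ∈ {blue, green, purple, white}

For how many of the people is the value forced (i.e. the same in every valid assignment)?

The 2 variables Carol and Grace are confined to {pink, purple}, which locks those values in; drop them from Nate, Alice.
That leaves Nate = teal.
Jack, Mona, Hank between them cover only {black, blue, white} — a naked triple. Remove those values from Alice.
Alice has just one choice, so Alice = green.
Determined: Nate=teal, Alice=green. The other people each still have more than one consistent value. That makes 2.

2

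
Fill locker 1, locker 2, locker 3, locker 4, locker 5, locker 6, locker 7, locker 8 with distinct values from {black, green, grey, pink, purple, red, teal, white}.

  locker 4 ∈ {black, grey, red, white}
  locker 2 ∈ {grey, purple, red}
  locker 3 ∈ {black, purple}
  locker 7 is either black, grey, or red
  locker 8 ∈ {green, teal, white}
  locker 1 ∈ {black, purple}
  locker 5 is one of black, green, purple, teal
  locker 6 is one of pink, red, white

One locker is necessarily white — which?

Among the 8 variables, pink fits only locker 6 (and all 8 values in {black, green, grey, pink, purple, red, teal, white} must be used), so locker 6 = pink.
locker 1 and locker 3 between them cover only {black, purple} — a naked pair. Remove those values from locker 2, locker 4, locker 5, locker 7.
The 2 variables locker 2 and locker 7 are confined to {grey, red}, which locks those values in; drop them from locker 4.
So white goes to locker 4.

locker 4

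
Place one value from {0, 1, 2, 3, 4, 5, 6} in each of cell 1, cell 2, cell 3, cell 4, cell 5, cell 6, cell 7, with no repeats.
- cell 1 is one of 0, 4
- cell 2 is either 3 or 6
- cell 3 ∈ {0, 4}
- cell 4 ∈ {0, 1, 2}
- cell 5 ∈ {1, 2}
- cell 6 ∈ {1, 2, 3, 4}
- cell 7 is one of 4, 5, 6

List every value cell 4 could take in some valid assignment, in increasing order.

Among the 7 variables, 5 fits only cell 7 (and all 7 values in {0, 1, 2, 3, 4, 5, 6} must be used), so cell 7 = 5.
The 6 still-open variables draw from only 6 values {0, 1, 2, 3, 4, 6}, so each is used; only cell 2 can be 6, hence cell 2 = 6.
The 5 still-open variables together cover exactly {0, 1, 2, 3, 4} — 5 values for 5 variables — and 3 appears only in cell 6's list, so cell 6 = 3.
cell 1 and cell 3 between them cover only {0, 4} — a naked pair. Remove those values from cell 4.
No further eliminations apply; cell 4 can still be any of 1, 2.

1, 2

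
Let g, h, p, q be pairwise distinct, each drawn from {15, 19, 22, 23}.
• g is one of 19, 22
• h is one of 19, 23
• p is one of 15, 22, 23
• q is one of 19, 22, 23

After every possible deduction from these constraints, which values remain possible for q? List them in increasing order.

19, 22, 23

The 4 variables together cover exactly {15, 19, 22, 23} — 4 values for 4 variables — and 15 appears only in p's list, so p = 15.
No further eliminations apply; q can still be any of 19, 22, 23.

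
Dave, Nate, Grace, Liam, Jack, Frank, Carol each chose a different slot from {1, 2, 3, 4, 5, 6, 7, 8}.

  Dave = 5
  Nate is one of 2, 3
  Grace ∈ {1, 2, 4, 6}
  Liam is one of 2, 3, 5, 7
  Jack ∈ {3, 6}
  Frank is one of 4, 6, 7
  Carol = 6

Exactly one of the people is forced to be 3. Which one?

Jack

Dave's domain is down to {5}, so Dave = 5. Strike 5 from Liam.
Carol must be 6 (only option left). Remove 6 from Grace, Jack, Frank.
So 3 goes to Jack.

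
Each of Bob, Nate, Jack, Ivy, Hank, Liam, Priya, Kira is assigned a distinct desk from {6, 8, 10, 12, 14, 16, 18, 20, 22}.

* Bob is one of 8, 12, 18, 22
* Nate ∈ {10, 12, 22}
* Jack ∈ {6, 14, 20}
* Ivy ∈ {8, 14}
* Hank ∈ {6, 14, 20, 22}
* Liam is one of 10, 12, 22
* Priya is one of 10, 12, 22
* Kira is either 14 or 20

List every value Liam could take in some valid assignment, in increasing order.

The 8 variables together cover exactly {6, 8, 10, 12, 14, 18, 20, 22} — 8 values for 8 variables — and 18 appears only in Bob's list, so Bob = 18.
Among the 7 still-open variables, 8 fits only Ivy (and all 7 values in {6, 8, 10, 12, 14, 20, 22} must be used), so Ivy = 8.
Nate, Liam, Priya between them cover only {10, 12, 22} — a naked triple. Remove those values from Hank.
No further eliminations apply; Liam can still be any of 10, 12, 22.

10, 12, 22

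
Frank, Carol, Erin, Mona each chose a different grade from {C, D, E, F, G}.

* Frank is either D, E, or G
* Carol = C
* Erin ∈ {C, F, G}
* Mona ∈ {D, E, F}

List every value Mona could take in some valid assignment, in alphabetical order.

Carol's domain is down to {C}, so Carol = C. Remove C from Erin.
No further eliminations apply; Mona can still be any of D, E, F.

D, E, F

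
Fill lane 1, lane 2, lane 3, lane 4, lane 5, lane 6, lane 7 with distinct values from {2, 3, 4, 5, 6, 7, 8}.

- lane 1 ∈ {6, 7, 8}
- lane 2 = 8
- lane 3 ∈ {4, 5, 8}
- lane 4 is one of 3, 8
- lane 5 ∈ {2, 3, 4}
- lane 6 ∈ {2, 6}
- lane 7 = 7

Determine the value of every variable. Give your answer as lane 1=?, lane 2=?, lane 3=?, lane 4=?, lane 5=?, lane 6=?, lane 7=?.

lane 2's domain is down to {8}, so lane 2 = 8. Eliminate 8 elsewhere: lane 1, lane 3, lane 4.
lane 4 has just one choice, so lane 4 = 3. Eliminate 3 elsewhere: lane 5.
lane 7 has just one choice, so lane 7 = 7. Strike 7 from lane 1.
lane 1's domain is down to {6}, so lane 1 = 6. Strike 6 from lane 6.
lane 6 has just one choice, so lane 6 = 2. Eliminate 2 elsewhere: lane 5.
lane 5's domain is down to {4}, so lane 5 = 4. Remove 4 from lane 3.
lane 3 has just one choice, so lane 3 = 5.

lane 1=6, lane 2=8, lane 3=5, lane 4=3, lane 5=4, lane 6=2, lane 7=7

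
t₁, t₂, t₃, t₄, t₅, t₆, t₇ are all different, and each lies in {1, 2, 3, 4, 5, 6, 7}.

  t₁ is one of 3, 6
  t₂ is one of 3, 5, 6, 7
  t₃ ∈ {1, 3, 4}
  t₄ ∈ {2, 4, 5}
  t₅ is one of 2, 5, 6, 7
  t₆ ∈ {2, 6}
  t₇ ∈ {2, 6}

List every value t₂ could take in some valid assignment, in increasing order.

The 7 variables together cover exactly {1, 2, 3, 4, 5, 6, 7} — 7 values for 7 variables — and 1 appears only in t₃'s list, so t₃ = 1.
Among the 6 still-open variables, 4 fits only t₄ (and all 6 values in {2, 3, 4, 5, 6, 7} must be used), so t₄ = 4.
t₆ and t₇ between them cover only {2, 6} — a naked pair. Remove those values from t₁, t₂, t₅.
t₁'s domain is down to {3}, so t₁ = 3. So t₂ can't be 3.
No further eliminations apply; t₂ can still be any of 5, 7.

5, 7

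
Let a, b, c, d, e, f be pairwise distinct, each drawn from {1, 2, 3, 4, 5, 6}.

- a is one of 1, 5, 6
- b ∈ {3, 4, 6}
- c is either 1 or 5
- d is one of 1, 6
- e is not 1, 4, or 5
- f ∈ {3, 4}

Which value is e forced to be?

The 6 variables together cover exactly {1, 2, 3, 4, 5, 6} — 6 values for 6 variables — and 2 appears only in e's list, so e = 2.

2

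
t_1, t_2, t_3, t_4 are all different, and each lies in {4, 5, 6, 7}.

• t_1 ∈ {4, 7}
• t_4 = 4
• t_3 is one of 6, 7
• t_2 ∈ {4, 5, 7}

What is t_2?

5

t_4's domain is down to {4}, so t_4 = 4. Eliminate 4 elsewhere: t_1, t_2.
That leaves t_1 = 7. Remove 7 from t_2, t_3.
So t_2 = 5.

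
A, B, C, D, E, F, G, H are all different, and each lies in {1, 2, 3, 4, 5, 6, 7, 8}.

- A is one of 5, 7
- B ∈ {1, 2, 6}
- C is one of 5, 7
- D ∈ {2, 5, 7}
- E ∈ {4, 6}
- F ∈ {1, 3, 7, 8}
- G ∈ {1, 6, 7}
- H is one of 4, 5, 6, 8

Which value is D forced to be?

Among the 8 variables, 3 fits only F (and all 8 values in {1, 2, 3, 4, 5, 6, 7, 8} must be used), so F = 3.
Among the 7 still-open variables, 8 fits only H (and all 7 values in {1, 2, 4, 5, 6, 7, 8} must be used), so H = 8.
The 6 still-open variables together cover exactly {1, 2, 4, 5, 6, 7} — 6 values for 6 variables — and 4 appears only in E's list, so E = 4.
A and C share exactly the 2 values {5, 7}; by pigeonhole those values go to them, so strike 5, 7 from D, G.
So D = 2.

2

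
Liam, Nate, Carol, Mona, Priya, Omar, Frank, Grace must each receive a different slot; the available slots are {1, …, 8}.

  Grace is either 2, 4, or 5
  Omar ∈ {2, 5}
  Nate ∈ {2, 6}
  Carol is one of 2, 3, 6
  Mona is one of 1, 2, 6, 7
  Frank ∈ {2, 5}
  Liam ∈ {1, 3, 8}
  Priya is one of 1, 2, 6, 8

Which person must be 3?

Carol

The 8 variables draw from only 8 values {1, 2, 3, 4, 5, 6, 7, 8}, so each is used; only Grace can be 4, hence Grace = 4.
The 7 still-open variables together cover exactly {1, 2, 3, 5, 6, 7, 8} — 7 values for 7 variables — and 7 appears only in Mona's list, so Mona = 7.
Omar and Frank between them cover only {2, 5} — a naked pair. Remove those values from Nate, Carol, Priya.
Nate's domain is down to {6}, so Nate = 6. Strike 6 from Carol, Priya.
So 3 goes to Carol.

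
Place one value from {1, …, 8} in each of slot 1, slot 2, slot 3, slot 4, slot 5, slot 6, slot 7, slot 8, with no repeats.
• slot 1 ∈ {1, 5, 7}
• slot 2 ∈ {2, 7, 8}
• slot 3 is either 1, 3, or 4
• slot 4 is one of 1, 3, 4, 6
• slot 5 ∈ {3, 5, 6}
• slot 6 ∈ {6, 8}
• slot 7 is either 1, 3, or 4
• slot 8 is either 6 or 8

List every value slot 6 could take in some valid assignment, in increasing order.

6, 8

Among the 8 variables, 2 fits only slot 2 (and all 8 values in {1, 2, 3, 4, 5, 6, 7, 8} must be used), so slot 2 = 2.
The 7 still-open variables draw from only 7 values {1, 3, 4, 5, 6, 7, 8}, so each is used; only slot 1 can be 7, hence slot 1 = 7.
The 6 still-open variables together cover exactly {1, 3, 4, 5, 6, 8} — 6 values for 6 variables — and 5 appears only in slot 5's list, so slot 5 = 5.
slot 6 and slot 8 between them cover only {6, 8} — a naked pair. Remove those values from slot 4.
No further eliminations apply; slot 6 can still be any of 6, 8.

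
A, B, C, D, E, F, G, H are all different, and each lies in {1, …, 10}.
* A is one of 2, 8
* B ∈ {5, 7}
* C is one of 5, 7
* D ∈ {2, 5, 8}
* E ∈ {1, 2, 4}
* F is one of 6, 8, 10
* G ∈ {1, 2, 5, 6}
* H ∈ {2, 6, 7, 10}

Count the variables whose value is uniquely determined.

2

The 8 variables together cover exactly {1, 2, 4, 5, 6, 7, 8, 10} — 8 values for 8 variables — and 4 appears only in E's list, so E = 4.
The 7 still-open variables draw from only 7 values {1, 2, 5, 6, 7, 8, 10}, so each is used; only G can be 1, hence G = 1.
B and C share exactly the 2 values {5, 7}; by pigeonhole those values go to them, so strike 5, 7 from D, H.
A and D between them cover only {2, 8} — a naked pair. Remove those values from F, H.
Determined: E=4, G=1. The other variables each still have more than one consistent value. That makes 2.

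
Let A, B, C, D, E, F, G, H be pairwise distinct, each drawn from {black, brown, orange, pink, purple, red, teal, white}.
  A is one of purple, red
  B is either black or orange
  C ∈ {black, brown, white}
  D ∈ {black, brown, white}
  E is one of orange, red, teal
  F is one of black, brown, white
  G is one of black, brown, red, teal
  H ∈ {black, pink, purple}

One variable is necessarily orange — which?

B

The 8 variables together cover exactly {black, brown, orange, pink, purple, red, teal, white} — 8 values for 8 variables — and pink appears only in H's list, so H = pink.
The 7 still-open variables draw from only 7 values {black, brown, orange, purple, red, teal, white}, so each is used; only A can be purple, hence A = purple.
C, D, F between them cover only {black, brown, white} — a naked triple. Remove those values from B, G.
So orange goes to B.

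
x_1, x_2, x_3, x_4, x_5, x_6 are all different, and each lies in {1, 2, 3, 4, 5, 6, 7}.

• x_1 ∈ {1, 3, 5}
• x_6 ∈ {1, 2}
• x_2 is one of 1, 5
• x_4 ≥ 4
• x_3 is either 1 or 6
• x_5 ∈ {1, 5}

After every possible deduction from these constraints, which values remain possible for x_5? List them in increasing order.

x_2 and x_5 share exactly the 2 values {1, 5}; by pigeonhole those values go to them, so strike 1, 5 from x_1, x_3, x_4, x_6.
x_1 must be 3 (only option left).
That leaves x_3 = 6. Remove 6 from x_4.
That leaves x_6 = 2.
No further eliminations apply; x_5 can still be any of 1, 5.

1, 5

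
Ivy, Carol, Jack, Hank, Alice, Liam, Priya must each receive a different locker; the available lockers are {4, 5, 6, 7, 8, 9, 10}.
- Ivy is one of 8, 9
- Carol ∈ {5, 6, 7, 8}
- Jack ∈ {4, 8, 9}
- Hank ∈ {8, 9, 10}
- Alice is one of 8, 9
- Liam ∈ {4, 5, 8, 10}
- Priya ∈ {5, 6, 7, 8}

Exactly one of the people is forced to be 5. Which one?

Ivy and Alice between them cover only {8, 9} — a naked pair. Remove those values from Carol, Jack, Hank, Liam, Priya.
Jack's domain is down to {4}, so Jack = 4. Eliminate 4 elsewhere: Liam.
Hank has just one choice, so Hank = 10. Strike 10 from Liam.
So 5 goes to Liam.

Liam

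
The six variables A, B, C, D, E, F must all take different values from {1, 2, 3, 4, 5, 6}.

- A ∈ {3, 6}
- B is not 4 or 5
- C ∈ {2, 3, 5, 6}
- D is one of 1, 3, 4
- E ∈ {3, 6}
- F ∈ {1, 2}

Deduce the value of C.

5

The 6 variables draw from only 6 values {1, 2, 3, 4, 5, 6}, so each is used; only D can be 4, hence D = 4.
Among the 5 still-open variables, 5 fits only C (and all 5 values in {1, 2, 3, 5, 6} must be used), so C = 5.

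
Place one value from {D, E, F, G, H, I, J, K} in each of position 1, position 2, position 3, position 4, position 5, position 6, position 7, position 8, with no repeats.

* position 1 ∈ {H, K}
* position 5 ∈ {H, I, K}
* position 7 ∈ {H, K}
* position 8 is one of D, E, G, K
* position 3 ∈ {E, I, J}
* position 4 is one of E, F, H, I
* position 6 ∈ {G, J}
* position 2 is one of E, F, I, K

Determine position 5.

I

The 8 variables draw from only 8 values {D, E, F, G, H, I, J, K}, so each is used; only position 8 can be D, hence position 8 = D.
Among the 7 still-open variables, G fits only position 6 (and all 7 values in {E, F, G, H, I, J, K} must be used), so position 6 = G.
The 6 still-open variables draw from only 6 values {E, F, H, I, J, K}, so each is used; only position 3 can be J, hence position 3 = J.
position 1 and position 7 share exactly the 2 values {H, K}; by pigeonhole those values go to them, so strike H, K from position 2, position 4, position 5.
So position 5 = I.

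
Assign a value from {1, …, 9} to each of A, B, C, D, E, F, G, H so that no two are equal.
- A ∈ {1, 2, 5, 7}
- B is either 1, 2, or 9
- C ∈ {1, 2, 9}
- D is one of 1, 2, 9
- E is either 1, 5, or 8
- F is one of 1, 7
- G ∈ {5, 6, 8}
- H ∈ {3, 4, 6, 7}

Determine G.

6

The 3 variables B, C, D are confined to {1, 2, 9}, which locks those values in; drop them from A, E, F.
That leaves F = 7. Strike 7 from A, H.
A's domain is down to {5}, so A = 5. Remove 5 from E, G.
E must be 8 (only option left). Remove 8 from G.
So G = 6.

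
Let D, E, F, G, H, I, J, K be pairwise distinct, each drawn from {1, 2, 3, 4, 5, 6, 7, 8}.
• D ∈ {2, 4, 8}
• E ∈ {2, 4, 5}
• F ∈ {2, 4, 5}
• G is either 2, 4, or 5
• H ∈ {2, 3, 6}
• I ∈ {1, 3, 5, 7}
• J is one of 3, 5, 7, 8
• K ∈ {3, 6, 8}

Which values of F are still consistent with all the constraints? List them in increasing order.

2, 4, 5

The 8 variables draw from only 8 values {1, 2, 3, 4, 5, 6, 7, 8}, so each is used; only I can be 1, hence I = 1.
The 7 still-open variables draw from only 7 values {2, 3, 4, 5, 6, 7, 8}, so each is used; only J can be 7, hence J = 7.
E, F, G between them cover only {2, 4, 5} — a naked triple. Remove those values from D, H.
That leaves D = 8. So K can't be 8.
No further eliminations apply; F can still be any of 2, 4, 5.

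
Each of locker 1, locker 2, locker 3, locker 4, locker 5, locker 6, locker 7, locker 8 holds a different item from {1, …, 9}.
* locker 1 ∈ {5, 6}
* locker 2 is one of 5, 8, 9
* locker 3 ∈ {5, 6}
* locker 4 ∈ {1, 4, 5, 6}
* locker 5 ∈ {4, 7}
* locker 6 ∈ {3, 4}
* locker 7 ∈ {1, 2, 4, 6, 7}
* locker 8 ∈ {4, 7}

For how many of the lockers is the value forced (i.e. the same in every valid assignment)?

3

locker 1 and locker 3 share exactly the 2 values {5, 6}; by pigeonhole those values go to them, so strike 5, 6 from locker 2, locker 4, locker 7.
locker 5 and locker 8 between them cover only {4, 7} — a naked pair. Remove those values from locker 4, locker 6, locker 7.
locker 4 must be 1 (only option left). So locker 7 can't be 1.
locker 6's domain is down to {3}, so locker 6 = 3.
locker 7's domain is down to {2}, so locker 7 = 2.
Determined: locker 4=1, locker 6=3, locker 7=2. The other lockers each still have more than one consistent value. That makes 3.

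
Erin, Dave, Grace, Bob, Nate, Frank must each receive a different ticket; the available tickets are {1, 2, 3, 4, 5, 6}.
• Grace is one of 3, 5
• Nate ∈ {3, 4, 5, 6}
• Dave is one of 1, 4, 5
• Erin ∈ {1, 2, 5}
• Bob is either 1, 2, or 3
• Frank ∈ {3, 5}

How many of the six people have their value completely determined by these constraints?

2

The 6 variables draw from only 6 values {1, 2, 3, 4, 5, 6}, so each is used; only Nate can be 6, hence Nate = 6.
Among the 5 still-open variables, 4 fits only Dave (and all 5 values in {1, 2, 3, 4, 5} must be used), so Dave = 4.
Grace and Frank share exactly the 2 values {3, 5}; by pigeonhole those values go to them, so strike 3, 5 from Erin, Bob.
Determined: Dave=4, Nate=6. The other people each still have more than one consistent value. That makes 2.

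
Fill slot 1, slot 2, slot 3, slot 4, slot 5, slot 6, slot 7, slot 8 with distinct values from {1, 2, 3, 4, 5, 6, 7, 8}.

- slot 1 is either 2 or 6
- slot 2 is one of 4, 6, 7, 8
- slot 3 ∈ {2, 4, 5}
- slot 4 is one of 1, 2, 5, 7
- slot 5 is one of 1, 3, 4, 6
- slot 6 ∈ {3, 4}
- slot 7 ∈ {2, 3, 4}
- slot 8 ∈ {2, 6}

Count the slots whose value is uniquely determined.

The 8 variables together cover exactly {1, 2, 3, 4, 5, 6, 7, 8} — 8 values for 8 variables — and 8 appears only in slot 2's list, so slot 2 = 8.
Among the 7 still-open variables, 7 fits only slot 4 (and all 7 values in {1, 2, 3, 4, 5, 6, 7} must be used), so slot 4 = 7.
The 6 still-open variables draw from only 6 values {1, 2, 3, 4, 5, 6}, so each is used; only slot 5 can be 1, hence slot 5 = 1.
Among the 5 still-open variables, 5 fits only slot 3 (and all 5 values in {2, 3, 4, 5, 6} must be used), so slot 3 = 5.
slot 1 and slot 8 share exactly the 2 values {2, 6}; by pigeonhole those values go to them, so strike 2, 6 from slot 7.
Determined: slot 2=8, slot 3=5, slot 4=7, slot 5=1. The other slots each still have more than one consistent value. That makes 4.

4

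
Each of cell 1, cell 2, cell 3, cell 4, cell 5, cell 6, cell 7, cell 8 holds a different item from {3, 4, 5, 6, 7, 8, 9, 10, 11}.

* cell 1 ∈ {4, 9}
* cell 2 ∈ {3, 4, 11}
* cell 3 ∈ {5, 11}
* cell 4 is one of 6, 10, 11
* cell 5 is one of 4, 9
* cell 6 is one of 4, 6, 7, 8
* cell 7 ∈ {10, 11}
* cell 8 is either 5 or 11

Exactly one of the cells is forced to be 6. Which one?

The 2 variables cell 1 and cell 5 are confined to {4, 9}, which locks those values in; drop them from cell 2, cell 6.
The 2 variables cell 3 and cell 8 are confined to {5, 11}, which locks those values in; drop them from cell 2, cell 4, cell 7.
cell 2's domain is down to {3}, so cell 2 = 3.
cell 7 has just one choice, so cell 7 = 10. Strike 10 from cell 4.
So 6 goes to cell 4.

cell 4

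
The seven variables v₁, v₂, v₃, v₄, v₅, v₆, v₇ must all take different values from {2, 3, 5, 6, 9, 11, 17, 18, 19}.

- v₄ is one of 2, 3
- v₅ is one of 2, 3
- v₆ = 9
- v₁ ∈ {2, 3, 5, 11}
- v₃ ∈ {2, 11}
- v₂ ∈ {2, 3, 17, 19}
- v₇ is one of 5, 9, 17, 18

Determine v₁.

v₆ must be 9 (only option left). Strike 9 from v₇.
The 2 variables v₄ and v₅ are confined to {2, 3}, which locks those values in; drop them from v₁, v₂, v₃.
That leaves v₃ = 11. Strike 11 from v₁.
So v₁ = 5.

5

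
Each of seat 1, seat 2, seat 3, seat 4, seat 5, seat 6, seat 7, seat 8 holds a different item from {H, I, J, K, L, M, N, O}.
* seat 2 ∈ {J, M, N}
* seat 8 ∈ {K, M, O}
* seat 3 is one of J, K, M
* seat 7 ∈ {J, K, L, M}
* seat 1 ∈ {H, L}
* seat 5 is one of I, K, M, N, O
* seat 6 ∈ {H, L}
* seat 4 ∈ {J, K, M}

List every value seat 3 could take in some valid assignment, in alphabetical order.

J, K, M

The 8 variables together cover exactly {H, I, J, K, L, M, N, O} — 8 values for 8 variables — and I appears only in seat 5's list, so seat 5 = I.
Among the 7 still-open variables, N fits only seat 2 (and all 7 values in {H, J, K, L, M, N, O} must be used), so seat 2 = N.
The 6 still-open variables draw from only 6 values {H, J, K, L, M, O}, so each is used; only seat 8 can be O, hence seat 8 = O.
seat 1 and seat 6 between them cover only {H, L} — a naked pair. Remove those values from seat 7.
No further eliminations apply; seat 3 can still be any of J, K, M.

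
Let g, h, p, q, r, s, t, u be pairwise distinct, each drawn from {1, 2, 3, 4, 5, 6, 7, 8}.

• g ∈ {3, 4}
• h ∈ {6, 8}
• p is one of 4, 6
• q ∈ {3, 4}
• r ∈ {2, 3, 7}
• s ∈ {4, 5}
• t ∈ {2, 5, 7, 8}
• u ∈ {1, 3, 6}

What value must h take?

The 8 variables draw from only 8 values {1, 2, 3, 4, 5, 6, 7, 8}, so each is used; only u can be 1, hence u = 1.
The 2 variables g and q are confined to {3, 4}, which locks those values in; drop them from p, r, s.
p must be 6 (only option left). Remove 6 from h.
So h = 8.

8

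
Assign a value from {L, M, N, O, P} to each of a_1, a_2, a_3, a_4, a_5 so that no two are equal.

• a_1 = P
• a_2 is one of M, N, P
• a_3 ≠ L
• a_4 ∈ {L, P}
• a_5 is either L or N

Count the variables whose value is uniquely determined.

a_1 must be P (only option left). Strike P from a_2, a_3, a_4.
a_4 must be L (only option left). Remove L from a_5.
That leaves a_5 = N. Strike N from a_2, a_3.
a_2 has just one choice, so a_2 = M. So a_3 can't be M.
a_3 has just one choice, so a_3 = O.
Every variable is fixed: a_1=P, a_2=M, a_3=O, a_4=L, a_5=N. That makes 5.

5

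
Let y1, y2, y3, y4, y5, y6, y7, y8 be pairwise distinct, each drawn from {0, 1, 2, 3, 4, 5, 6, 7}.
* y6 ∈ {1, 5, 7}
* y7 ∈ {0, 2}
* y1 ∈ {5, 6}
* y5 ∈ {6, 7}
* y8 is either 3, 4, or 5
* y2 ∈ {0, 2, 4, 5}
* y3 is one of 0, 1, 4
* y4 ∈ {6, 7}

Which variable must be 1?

Among the 8 variables, 3 fits only y8 (and all 8 values in {0, 1, 2, 3, 4, 5, 6, 7} must be used), so y8 = 3.
y4 and y5 between them cover only {6, 7} — a naked pair. Remove those values from y1, y6.
y1 must be 5 (only option left). Strike 5 from y2, y6.
So 1 goes to y6.

y6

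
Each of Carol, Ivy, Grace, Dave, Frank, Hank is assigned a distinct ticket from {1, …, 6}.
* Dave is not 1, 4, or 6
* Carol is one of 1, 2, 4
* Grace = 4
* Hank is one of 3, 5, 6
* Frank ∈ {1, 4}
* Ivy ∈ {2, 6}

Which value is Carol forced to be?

Grace must be 4 (only option left). Strike 4 from Carol, Frank.
Frank must be 1 (only option left). So Carol can't be 1.
So Carol = 2.

2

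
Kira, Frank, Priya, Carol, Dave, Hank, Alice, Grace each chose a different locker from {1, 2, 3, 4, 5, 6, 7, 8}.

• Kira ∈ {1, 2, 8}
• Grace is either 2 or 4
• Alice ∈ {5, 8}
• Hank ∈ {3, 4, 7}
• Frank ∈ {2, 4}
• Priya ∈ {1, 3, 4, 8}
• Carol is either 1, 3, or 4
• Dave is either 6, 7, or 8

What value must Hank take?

7

Among the 8 variables, 5 fits only Alice (and all 8 values in {1, 2, 3, 4, 5, 6, 7, 8} must be used), so Alice = 5.
The 7 still-open variables draw from only 7 values {1, 2, 3, 4, 6, 7, 8}, so each is used; only Dave can be 6, hence Dave = 6.
Among the 6 still-open variables, 7 fits only Hank (and all 6 values in {1, 2, 3, 4, 7, 8} must be used), so Hank = 7.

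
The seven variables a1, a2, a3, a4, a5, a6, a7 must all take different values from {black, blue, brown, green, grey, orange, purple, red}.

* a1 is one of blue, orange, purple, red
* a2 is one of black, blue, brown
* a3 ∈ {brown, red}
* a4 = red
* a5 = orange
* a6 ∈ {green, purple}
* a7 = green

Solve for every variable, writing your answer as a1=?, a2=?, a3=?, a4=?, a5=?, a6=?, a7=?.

a4 has just one choice, so a4 = red. So a1, a3 can't be red.
a5's domain is down to {orange}, so a5 = orange. Strike orange from a1.
a7 must be green (only option left). Eliminate green elsewhere: a6.
a3 has just one choice, so a3 = brown. Strike brown from a2.
a6 has just one choice, so a6 = purple. Strike purple from a1.
That leaves a1 = blue. So a2 can't be blue.
That leaves a2 = black.

a1=blue, a2=black, a3=brown, a4=red, a5=orange, a6=purple, a7=green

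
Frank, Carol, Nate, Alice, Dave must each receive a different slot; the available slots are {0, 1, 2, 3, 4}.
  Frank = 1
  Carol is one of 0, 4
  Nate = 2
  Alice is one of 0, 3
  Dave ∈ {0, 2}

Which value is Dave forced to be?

Frank has just one choice, so Frank = 1.
Nate must be 2 (only option left). Eliminate 2 elsewhere: Dave.
So Dave = 0.

0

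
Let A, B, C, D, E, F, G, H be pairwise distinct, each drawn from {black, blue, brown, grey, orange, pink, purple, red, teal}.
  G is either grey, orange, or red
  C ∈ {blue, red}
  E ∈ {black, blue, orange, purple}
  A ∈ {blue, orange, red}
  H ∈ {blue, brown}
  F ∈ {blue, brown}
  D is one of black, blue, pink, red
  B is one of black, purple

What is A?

The 8 variables draw from only 8 values {black, blue, brown, grey, orange, pink, purple, red}, so each is used; only G can be grey, hence G = grey.
The 7 still-open variables together cover exactly {black, blue, brown, orange, pink, purple, red} — 7 values for 7 variables — and pink appears only in D's list, so D = pink.
F and H share exactly the 2 values {blue, brown}; by pigeonhole those values go to them, so strike blue, brown from A, C, E.
C's domain is down to {red}, so C = red. So A can't be red.
So A = orange.

orange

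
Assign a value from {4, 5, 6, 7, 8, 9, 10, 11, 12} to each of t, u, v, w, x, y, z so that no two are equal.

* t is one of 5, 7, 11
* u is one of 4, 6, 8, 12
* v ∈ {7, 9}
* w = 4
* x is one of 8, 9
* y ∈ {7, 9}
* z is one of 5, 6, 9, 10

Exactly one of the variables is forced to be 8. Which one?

w must be 4 (only option left). Eliminate 4 elsewhere: u.
The 2 variables v and y are confined to {7, 9}, which locks those values in; drop them from t, x, z.
So 8 goes to x.

x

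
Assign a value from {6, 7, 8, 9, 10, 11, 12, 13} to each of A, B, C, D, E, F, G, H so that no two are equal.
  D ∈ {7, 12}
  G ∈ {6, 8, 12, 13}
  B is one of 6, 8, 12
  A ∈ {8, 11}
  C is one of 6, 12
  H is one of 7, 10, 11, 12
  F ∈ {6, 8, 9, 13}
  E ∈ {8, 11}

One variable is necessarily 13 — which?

Among the 8 variables, 9 fits only F (and all 8 values in {6, 7, 8, 9, 10, 11, 12, 13} must be used), so F = 9.
The 7 still-open variables together cover exactly {6, 7, 8, 10, 11, 12, 13} — 7 values for 7 variables — and 10 appears only in H's list, so H = 10.
Among the 6 still-open variables, 7 fits only D (and all 6 values in {6, 7, 8, 11, 12, 13} must be used), so D = 7.
The 5 still-open variables draw from only 5 values {6, 8, 11, 12, 13}, so each is used; only G can be 13, hence G = 13.

G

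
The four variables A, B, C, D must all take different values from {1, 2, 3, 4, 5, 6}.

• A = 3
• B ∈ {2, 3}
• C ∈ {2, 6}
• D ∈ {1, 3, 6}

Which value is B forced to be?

A has just one choice, so A = 3. Eliminate 3 elsewhere: B, D.
So B = 2.

2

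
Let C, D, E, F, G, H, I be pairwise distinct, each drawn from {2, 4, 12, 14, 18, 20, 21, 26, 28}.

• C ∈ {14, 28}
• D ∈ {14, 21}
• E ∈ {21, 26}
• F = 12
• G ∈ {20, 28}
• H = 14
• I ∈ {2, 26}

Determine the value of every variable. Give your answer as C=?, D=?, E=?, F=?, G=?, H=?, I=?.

C=28, D=21, E=26, F=12, G=20, H=14, I=2

F's domain is down to {12}, so F = 12.
H must be 14 (only option left). Eliminate 14 elsewhere: C, D.
C's domain is down to {28}, so C = 28. Remove 28 from G.
D must be 21 (only option left). Remove 21 from E.
E has just one choice, so E = 26. Eliminate 26 elsewhere: I.
That leaves G = 20.
I must be 2 (only option left).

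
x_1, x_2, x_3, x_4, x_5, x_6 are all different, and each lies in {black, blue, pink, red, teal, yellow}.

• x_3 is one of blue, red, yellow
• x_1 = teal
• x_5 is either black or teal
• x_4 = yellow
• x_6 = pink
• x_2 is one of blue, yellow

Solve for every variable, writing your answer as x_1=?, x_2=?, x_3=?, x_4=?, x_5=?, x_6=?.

x_1's domain is down to {teal}, so x_1 = teal. Eliminate teal elsewhere: x_5.
x_4 has just one choice, so x_4 = yellow. So x_2, x_3 can't be yellow.
x_5 must be black (only option left).
That leaves x_6 = pink.
x_2's domain is down to {blue}, so x_2 = blue. So x_3 can't be blue.
x_3 has just one choice, so x_3 = red.

x_1=teal, x_2=blue, x_3=red, x_4=yellow, x_5=black, x_6=pink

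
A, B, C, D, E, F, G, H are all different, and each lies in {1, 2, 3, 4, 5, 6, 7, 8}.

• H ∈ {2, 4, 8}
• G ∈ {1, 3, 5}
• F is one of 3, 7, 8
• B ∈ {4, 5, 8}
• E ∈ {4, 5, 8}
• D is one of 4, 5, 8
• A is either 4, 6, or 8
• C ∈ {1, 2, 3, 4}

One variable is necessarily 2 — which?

H

The 8 variables draw from only 8 values {1, 2, 3, 4, 5, 6, 7, 8}, so each is used; only A can be 6, hence A = 6.
Among the 7 still-open variables, 7 fits only F (and all 7 values in {1, 2, 3, 4, 5, 7, 8} must be used), so F = 7.
The 3 variables B, D, E are confined to {4, 5, 8}, which locks those values in; drop them from C, G, H.
So 2 goes to H.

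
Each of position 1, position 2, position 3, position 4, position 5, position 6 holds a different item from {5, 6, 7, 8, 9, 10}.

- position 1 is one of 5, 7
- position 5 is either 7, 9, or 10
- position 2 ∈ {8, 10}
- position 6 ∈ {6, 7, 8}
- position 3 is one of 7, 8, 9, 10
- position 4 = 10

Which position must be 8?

position 2

position 4 has just one choice, so position 4 = 10. So position 2, position 3, position 5 can't be 10.
So 8 goes to position 2.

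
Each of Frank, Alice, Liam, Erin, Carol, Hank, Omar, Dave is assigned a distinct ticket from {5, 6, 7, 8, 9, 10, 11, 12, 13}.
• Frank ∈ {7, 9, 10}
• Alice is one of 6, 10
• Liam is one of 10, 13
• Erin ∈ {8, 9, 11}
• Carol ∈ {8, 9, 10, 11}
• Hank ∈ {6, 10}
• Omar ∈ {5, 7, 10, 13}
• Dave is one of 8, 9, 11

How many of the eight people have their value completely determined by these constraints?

3

The 8 variables draw from only 8 values {5, 6, 7, 8, 9, 10, 11, 13}, so each is used; only Omar can be 5, hence Omar = 5.
The 7 still-open variables draw from only 7 values {6, 7, 8, 9, 10, 11, 13}, so each is used; only Frank can be 7, hence Frank = 7.
The 6 still-open variables together cover exactly {6, 8, 9, 10, 11, 13} — 6 values for 6 variables — and 13 appears only in Liam's list, so Liam = 13.
The 2 variables Alice and Hank are confined to {6, 10}, which locks those values in; drop them from Carol.
Determined: Frank=7, Liam=13, Omar=5. The other people each still have more than one consistent value. That makes 3.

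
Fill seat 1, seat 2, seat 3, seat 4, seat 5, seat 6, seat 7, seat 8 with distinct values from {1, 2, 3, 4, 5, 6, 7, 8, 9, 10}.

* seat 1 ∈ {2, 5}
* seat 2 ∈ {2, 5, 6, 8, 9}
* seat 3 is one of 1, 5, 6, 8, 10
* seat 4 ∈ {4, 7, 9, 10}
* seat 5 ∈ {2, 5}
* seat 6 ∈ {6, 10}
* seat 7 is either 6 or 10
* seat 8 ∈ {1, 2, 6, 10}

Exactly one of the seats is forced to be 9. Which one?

The 2 variables seat 1 and seat 5 are confined to {2, 5}, which locks those values in; drop them from seat 2, seat 3, seat 8.
The 2 variables seat 6 and seat 7 are confined to {6, 10}, which locks those values in; drop them from seat 2, seat 3, seat 4, seat 8.
That leaves seat 8 = 1. So seat 3 can't be 1.
seat 3's domain is down to {8}, so seat 3 = 8. Strike 8 from seat 2.
So 9 goes to seat 2.

seat 2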